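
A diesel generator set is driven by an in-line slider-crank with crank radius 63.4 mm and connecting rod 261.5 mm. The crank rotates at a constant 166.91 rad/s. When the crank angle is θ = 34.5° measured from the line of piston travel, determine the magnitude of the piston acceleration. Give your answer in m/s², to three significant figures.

ω = 166.9 rad/s
x(θ) = r cosθ + √(L² − r² sin²θ); with ω constant, a = ω²·d²x/dθ².
d²x/dθ² = −r cosθ − r²(cos2θ)/√u − r⁴ sin²2θ/(4u^{3/2}),  u = L² − r² sin²θ = 0.0670927 m².
Substituting r = 0.0634 m, L = 0.2615 m, θ = 34.5°: d²x/dθ² = -0.058013 m.
a = ω²·d²x/dθ² = (166.9)²·(-0.058013) = -1616.2 m/s²;  |a| = 1616.2 m/s².

1620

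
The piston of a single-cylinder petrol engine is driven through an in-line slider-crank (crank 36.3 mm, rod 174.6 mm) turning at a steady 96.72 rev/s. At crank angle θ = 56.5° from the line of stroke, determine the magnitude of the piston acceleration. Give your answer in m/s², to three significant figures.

6320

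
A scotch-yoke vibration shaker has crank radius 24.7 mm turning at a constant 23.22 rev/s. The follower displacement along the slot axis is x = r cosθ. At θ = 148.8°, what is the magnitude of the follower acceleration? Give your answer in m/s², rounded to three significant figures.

450

ω = 145.9 rad/s (from 23.22 rev/s).
x = r cosθ ⇒ ẍ = −rω² cosθ (ω constant).
|a| = rω²|cosθ| = 0.0247·(145.9)²·|cos 148.8°| = 449.71 m/s².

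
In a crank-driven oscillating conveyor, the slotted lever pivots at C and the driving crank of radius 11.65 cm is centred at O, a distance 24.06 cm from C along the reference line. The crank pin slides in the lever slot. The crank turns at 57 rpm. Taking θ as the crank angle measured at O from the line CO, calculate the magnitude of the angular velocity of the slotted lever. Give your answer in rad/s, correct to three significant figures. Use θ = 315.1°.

ω = 5.969 rad/s (from 57 rpm).
Crank pin A relative to C: A = (d + r cosθ, r sinθ); lever angle φ = atan2(r sinθ, d + r cosθ).
Differentiating tanφ: φ̇ = rω(d cosθ + r)/(d² + r² + 2dr cosθ).
d² + r² + 2dr cosθ = |CA|² = 0.11117 m²;  d cosθ + r = +0.28693 m.
|ω_lever| = |0.1165·5.969·+0.28693| / 0.11117 = 1.7948 rad/s.

1.79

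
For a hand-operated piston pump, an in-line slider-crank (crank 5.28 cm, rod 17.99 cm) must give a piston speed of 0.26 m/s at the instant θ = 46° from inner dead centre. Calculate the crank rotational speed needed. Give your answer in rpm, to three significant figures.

54.1

For an in-line slider-crank, |v_piston| = rω|sinθ|·[1 + r cosθ/√(L² − r² sin²θ)].
With r = 0.0528 m, L = 0.1799 m, θ = 46°: the bracketed kinematic factor |dx/dθ| = 0.045903 m.
ω = v/|dx/dθ| = 0.26/0.045903 = 5.6641 rad/s.
N = 60ω/(2π) = 54.088 rpm.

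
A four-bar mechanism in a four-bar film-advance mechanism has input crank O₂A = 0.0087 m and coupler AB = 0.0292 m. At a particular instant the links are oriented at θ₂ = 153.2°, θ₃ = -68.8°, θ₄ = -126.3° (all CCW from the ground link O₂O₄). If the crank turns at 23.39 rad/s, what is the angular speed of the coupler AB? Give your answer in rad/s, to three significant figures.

8.15

ω₂ = 23.39 rad/s
Differentiating the loop-closure r₂e^{iθ₂}+r₃e^{iθ₃}=r₁+r₄e^{iθ₄} gives r₂ω₂e^{iθ₂}+r₃ω₃e^{iθ₃}=r₄ω₄e^{iθ₄}.
Eliminating the other unknown: ω₃ = r₂ω₂ sin(θ₄−θ₂) / [r₃ sin(θ₃−θ₄)].
Numerator sine = +0.98629; denominator sine = +0.84339.
Result = 0.0087·23.39·(+0.98629) / (0.0292·(+0.84339)) = +8.1497 rad/s; magnitude 8.1497 rad/s.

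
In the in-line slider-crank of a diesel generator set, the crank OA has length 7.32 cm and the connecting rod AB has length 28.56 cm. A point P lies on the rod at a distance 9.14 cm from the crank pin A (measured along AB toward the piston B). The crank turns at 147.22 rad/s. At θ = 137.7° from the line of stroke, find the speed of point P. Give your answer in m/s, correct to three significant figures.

ω = 147.2 rad/s.  Crank-pin speed |V_A| = rω = 10.777 m/s, perpendicular to OA.
Rod angle: sinφ = −(r/L) sinθ ⇒ φ = -9.933°; ω_rod = −rω cosθ/√(L²−r²sin²θ) = +28.333 rad/s.
V_P = V_A + ω_rod × AP, with AP = 0.0914 m along the rod.
Components: V_Px = −rω sinθ − a·ω_rod·sinφ = -6.806 m/s;  V_Py = rω cosθ + a·ω_rod·cosφ = -5.4198 m/s.
|V_P| = √(V_Px² + V_Py²) = 8.7004 m/s.

8.70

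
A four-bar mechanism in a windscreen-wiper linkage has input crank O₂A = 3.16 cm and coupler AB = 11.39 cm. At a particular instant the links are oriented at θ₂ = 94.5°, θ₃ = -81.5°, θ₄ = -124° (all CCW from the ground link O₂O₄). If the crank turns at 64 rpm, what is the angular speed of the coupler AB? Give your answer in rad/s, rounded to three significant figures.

1.71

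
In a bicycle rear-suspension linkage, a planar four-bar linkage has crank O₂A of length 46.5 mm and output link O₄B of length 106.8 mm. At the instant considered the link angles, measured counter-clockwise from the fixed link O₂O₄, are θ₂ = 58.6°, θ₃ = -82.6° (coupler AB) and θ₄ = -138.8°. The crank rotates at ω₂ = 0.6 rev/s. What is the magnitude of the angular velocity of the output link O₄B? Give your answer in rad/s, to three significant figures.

1.24

ω₂ = 3.77 rad/s (from 0.6 rev/s).
Differentiating the loop-closure r₂e^{iθ₂}+r₃e^{iθ₃}=r₁+r₄e^{iθ₄} gives r₂ω₂e^{iθ₂}+r₃ω₃e^{iθ₃}=r₄ω₄e^{iθ₄}.
Eliminating the other unknown: ω₄ = r₂ω₂ sin(θ₂−θ₃) / [r₄ sin(θ₄−θ₃)].
Numerator sine = +0.62660; denominator sine = -0.83098.
Result = 0.0465·3.77·(+0.62660) / (0.1068·(-0.83098)) = -1.2377 rad/s; magnitude 1.2377 rad/s.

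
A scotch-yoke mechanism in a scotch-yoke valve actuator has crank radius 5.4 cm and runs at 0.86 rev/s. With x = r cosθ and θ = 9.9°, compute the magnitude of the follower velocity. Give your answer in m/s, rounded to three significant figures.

ω = 5.404 rad/s (from 0.86 rev/s).
x = r cosθ ⇒ ẋ = −rω sinθ.
|v| = rω|sinθ| = 0.054·5.404·|sin 9.9°| = 0.050167 m/s.

0.0502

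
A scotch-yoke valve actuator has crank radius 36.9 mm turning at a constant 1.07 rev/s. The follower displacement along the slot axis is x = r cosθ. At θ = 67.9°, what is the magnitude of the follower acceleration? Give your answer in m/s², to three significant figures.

ω = 6.723 rad/s (from 1.07 rev/s).
x = r cosθ ⇒ ẍ = −rω² cosθ (ω constant).
|a| = rω²|cosθ| = 0.0369·(6.723)²·|cos 67.9°| = 0.62748 m/s².

0.627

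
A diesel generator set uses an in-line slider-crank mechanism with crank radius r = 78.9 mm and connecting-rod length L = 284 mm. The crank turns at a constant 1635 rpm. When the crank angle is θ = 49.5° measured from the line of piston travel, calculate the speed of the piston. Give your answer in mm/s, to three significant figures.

ω = 2π·1635/60 = 171.2 rad/s
For an in-line slider-crank, x = r cosθ + √(L² − r² sin²θ), so v = −rω sinθ·[1 + r cosθ/√(L² − r² sin²θ)].
With r = 0.0789 m, L = 0.284 m, θ = 49.5°: √(L² − r² sin²θ) = 0.27759 m.
v = −0.0789·171.2·0.76041·[1 + 0.0789·0.64945/0.27759] = -12.169 m/s.
|v| = 12.169 m/s = 12169 mm/s.

12200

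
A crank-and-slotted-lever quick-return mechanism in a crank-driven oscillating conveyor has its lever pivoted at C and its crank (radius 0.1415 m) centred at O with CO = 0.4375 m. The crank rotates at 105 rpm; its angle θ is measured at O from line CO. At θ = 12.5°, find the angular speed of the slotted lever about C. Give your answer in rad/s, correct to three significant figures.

2.66

ω = 11 rad/s (from 105 rpm).
Crank pin A relative to C: A = (d + r cosθ, r sinθ); lever angle φ = atan2(r sinθ, d + r cosθ).
Differentiating tanφ: φ̇ = rω(d cosθ + r)/(d² + r² + 2dr cosθ).
d² + r² + 2dr cosθ = |CA|² = 0.332306 m²;  d cosθ + r = +0.56863 m.
|ω_lever| = |0.1415·11·+0.56863| / 0.332306 = 2.6624 rad/s.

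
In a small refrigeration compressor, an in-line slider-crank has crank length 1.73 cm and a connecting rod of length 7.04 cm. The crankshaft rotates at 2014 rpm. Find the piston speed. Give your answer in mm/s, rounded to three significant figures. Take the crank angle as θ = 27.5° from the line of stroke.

2050

ω = 2π·2014/60 = 210.9 rad/s
For an in-line slider-crank, x = r cosθ + √(L² − r² sin²θ), so v = −rω sinθ·[1 + r cosθ/√(L² − r² sin²θ)].
With r = 0.0173 m, L = 0.0704 m, θ = 27.5°: √(L² − r² sin²θ) = 0.069945 m.
v = −0.0173·210.9·0.46175·[1 + 0.0173·0.88701/0.069945] = -2.0544 m/s.
|v| = 2.0544 m/s = 2054.4 mm/s.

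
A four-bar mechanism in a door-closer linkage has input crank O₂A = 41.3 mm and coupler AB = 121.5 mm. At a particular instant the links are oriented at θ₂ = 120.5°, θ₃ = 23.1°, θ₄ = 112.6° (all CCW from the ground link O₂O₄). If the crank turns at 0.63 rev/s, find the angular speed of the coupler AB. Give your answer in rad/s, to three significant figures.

0.185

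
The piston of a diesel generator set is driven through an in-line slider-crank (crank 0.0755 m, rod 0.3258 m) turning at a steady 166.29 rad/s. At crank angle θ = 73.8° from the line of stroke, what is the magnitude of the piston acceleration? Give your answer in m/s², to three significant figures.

ω = 166.3 rad/s
x(θ) = r cosθ + √(L² − r² sin²θ); with ω constant, a = ω²·d²x/dθ².
d²x/dθ² = −r cosθ − r²(cos2θ)/√u − r⁴ sin²2θ/(4u^{3/2}),  u = L² − r² sin²θ = 0.100889 m².
Substituting r = 0.0755 m, L = 0.3258 m, θ = 73.8°: d²x/dθ² = -0.0059842 m.
a = ω²·d²x/dθ² = (166.3)²·(-0.0059842) = -165.48 m/s²;  |a| = 165.48 m/s².

165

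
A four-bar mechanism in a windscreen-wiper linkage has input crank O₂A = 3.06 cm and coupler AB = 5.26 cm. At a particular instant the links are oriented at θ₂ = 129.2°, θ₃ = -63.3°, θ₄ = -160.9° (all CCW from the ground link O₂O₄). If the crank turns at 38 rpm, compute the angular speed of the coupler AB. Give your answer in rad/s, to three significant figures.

ω₂ = 3.979 rad/s (from 38 rpm).
Differentiating the loop-closure r₂e^{iθ₂}+r₃e^{iθ₃}=r₁+r₄e^{iθ₄} gives r₂ω₂e^{iθ₂}+r₃ω₃e^{iθ₃}=r₄ω₄e^{iθ₄}.
Eliminating the other unknown: ω₃ = r₂ω₂ sin(θ₄−θ₂) / [r₃ sin(θ₃−θ₄)].
Numerator sine = +0.93909; denominator sine = +0.99122.
Result = 0.0306·3.979·(+0.93909) / (0.0526·(+0.99122)) = +2.1933 rad/s; magnitude 2.1933 rad/s.

2.19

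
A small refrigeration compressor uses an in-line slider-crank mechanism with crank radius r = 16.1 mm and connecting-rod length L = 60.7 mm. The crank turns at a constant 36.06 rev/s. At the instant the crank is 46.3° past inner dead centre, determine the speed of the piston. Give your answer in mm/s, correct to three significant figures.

ω = 2π·36.1 = 226.6 rad/s
For an in-line slider-crank, x = r cosθ + √(L² − r² sin²θ), so v = −rω sinθ·[1 + r cosθ/√(L² − r² sin²θ)].
With r = 0.0161 m, L = 0.0607 m, θ = 46.3°: √(L² − r² sin²θ) = 0.059574 m.
v = −0.0161·226.6·0.72297·[1 + 0.0161·0.69088/0.059574] = -3.1297 m/s.
|v| = 3.1297 m/s = 3129.7 mm/s.

3130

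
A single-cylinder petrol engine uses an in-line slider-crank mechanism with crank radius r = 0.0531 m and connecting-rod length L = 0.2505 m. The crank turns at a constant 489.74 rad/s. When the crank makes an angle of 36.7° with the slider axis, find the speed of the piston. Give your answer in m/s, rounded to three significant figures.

ω = 489.7 rad/s
For an in-line slider-crank, x = r cosθ + √(L² − r² sin²θ), so v = −rω sinθ·[1 + r cosθ/√(L² − r² sin²θ)].
With r = 0.0531 m, L = 0.2505 m, θ = 36.7°: √(L² − r² sin²θ) = 0.24848 m.
v = −0.0531·489.7·0.59763·[1 + 0.0531·0.80178/0.24848] = -18.204 m/s.
|v| = 18.204 m/s.

18.2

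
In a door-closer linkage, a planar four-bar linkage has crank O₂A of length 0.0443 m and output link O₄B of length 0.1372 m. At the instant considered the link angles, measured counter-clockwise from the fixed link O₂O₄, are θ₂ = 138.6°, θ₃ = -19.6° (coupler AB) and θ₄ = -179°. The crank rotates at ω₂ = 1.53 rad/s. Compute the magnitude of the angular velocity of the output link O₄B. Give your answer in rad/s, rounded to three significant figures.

0.521

ω₂ = 1.53 rad/s
Differentiating the loop-closure r₂e^{iθ₂}+r₃e^{iθ₃}=r₁+r₄e^{iθ₄} gives r₂ω₂e^{iθ₂}+r₃ω₃e^{iθ₃}=r₄ω₄e^{iθ₄}.
Eliminating the other unknown: ω₄ = r₂ω₂ sin(θ₂−θ₃) / [r₄ sin(θ₄−θ₃)].
Numerator sine = +0.37137; denominator sine = -0.35184.
Result = 0.0443·1.53·(+0.37137) / (0.1372·(-0.35184)) = -0.52143 rad/s; magnitude 0.52143 rad/s.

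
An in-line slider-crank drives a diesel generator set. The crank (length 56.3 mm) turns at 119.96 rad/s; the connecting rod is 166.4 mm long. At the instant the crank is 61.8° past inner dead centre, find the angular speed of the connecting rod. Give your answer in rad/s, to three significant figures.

ω = 120 rad/s
The rod makes angle φ with the slider axis where L sinφ = r sinθ; differentiating, L cosφ·φ̇ = r ω cosθ.
L cosφ = √(L² − r² sin²θ) = 0.15883 m.
|ω_rod| = r ω |cosθ| / √(L² − r² sin²θ) = 0.0563·120·0.47255/0.15883 = 20.094 rad/s.

20.1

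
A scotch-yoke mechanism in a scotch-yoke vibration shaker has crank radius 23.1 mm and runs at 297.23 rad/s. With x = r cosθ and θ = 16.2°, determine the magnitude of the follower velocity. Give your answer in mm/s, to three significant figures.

ω = 297.2 rad/s
x = r cosθ ⇒ ẋ = −rω sinθ.
|v| = rω|sinθ| = 0.0231·297.2·|sin 16.2°| = 1.9156 m/s = 1915.6 mm/s.

1920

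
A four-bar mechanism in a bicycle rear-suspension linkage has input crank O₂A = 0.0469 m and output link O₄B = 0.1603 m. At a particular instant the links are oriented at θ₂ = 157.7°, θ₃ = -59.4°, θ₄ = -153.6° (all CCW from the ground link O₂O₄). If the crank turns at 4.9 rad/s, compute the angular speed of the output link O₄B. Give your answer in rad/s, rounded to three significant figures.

ω₂ = 4.9 rad/s
Differentiating the loop-closure r₂e^{iθ₂}+r₃e^{iθ₃}=r₁+r₄e^{iθ₄} gives r₂ω₂e^{iθ₂}+r₃ω₃e^{iθ₃}=r₄ω₄e^{iθ₄}.
Eliminating the other unknown: ω₄ = r₂ω₂ sin(θ₂−θ₃) / [r₄ sin(θ₄−θ₃)].
Numerator sine = -0.60321; denominator sine = -0.99731.
Result = 0.0469·4.9·(-0.60321) / (0.1603·(-0.99731)) = +0.8671 rad/s; magnitude 0.8671 rad/s.

0.867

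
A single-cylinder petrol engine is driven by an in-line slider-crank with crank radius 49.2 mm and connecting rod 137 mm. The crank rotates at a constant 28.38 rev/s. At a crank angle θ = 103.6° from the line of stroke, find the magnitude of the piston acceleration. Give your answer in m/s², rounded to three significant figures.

896

ω = 2π·28.4 = 178.3 rad/s
x(θ) = r cosθ + √(L² − r² sin²θ); with ω constant, a = ω²·d²x/dθ².
d²x/dθ² = −r cosθ − r²(cos2θ)/√u − r⁴ sin²2θ/(4u^{3/2}),  u = L² − r² sin²θ = 0.0164822 m².
Substituting r = 0.0492 m, L = 0.137 m, θ = 103.6°: d²x/dθ² = +0.028194 m.
a = ω²·d²x/dθ² = (178.3)²·(+0.028194) = +896.49 m/s²;  |a| = 896.49 m/s².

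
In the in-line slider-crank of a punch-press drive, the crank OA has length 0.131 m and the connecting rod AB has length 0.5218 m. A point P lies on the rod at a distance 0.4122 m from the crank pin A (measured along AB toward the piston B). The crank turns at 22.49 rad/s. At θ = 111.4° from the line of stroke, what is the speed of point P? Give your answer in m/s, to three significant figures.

2.55

ω = 22.49 rad/s.  Crank-pin speed |V_A| = rω = 2.9462 m/s, perpendicular to OA.
Rod angle: sinφ = −(r/L) sinθ ⇒ φ = -13.518°; ω_rod = −rω cosθ/√(L²−r²sin²θ) = +2.1189 rad/s.
V_P = V_A + ω_rod × AP, with AP = 0.4122 m along the rod.
Components: V_Px = −rω sinθ − a·ω_rod·sinφ = -2.5389 m/s;  V_Py = rω cosθ + a·ω_rod·cosφ = -0.22579 m/s.
|V_P| = √(V_Px² + V_Py²) = 2.5489 m/s.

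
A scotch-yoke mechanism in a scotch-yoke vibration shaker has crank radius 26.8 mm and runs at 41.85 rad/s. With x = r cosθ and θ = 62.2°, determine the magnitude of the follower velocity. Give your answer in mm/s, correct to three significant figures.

ω = 41.85 rad/s
x = r cosθ ⇒ ẋ = −rω sinθ.
|v| = rω|sinθ| = 0.0268·41.85·|sin 62.2°| = 0.99213 m/s = 992.13 mm/s.

992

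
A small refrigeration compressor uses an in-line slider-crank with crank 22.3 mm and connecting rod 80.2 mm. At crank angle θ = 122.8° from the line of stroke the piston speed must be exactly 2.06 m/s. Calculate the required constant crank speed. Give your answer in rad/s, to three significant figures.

130

For an in-line slider-crank, |v_piston| = rω|sinθ|·[1 + r cosθ/√(L² − r² sin²θ)].
With r = 0.0223 m, L = 0.0802 m, θ = 122.8°: the bracketed kinematic factor |dx/dθ| = 0.015841 m.
ω = v/|dx/dθ| = 2.06/0.015841 = 130.04 rad/s.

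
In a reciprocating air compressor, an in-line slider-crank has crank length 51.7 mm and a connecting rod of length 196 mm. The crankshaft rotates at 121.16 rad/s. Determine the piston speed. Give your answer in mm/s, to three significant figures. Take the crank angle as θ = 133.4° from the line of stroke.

3710

ω = 121.2 rad/s
For an in-line slider-crank, x = r cosθ + √(L² − r² sin²θ), so v = −rω sinθ·[1 + r cosθ/√(L² − r² sin²θ)].
With r = 0.0517 m, L = 0.196 m, θ = 133.4°: √(L² − r² sin²θ) = 0.19237 m.
v = −0.0517·121.2·0.72657·[1 + 0.0517·-0.68709/0.19237] = -3.7108 m/s.
|v| = 3.7108 m/s = 3710.8 mm/s.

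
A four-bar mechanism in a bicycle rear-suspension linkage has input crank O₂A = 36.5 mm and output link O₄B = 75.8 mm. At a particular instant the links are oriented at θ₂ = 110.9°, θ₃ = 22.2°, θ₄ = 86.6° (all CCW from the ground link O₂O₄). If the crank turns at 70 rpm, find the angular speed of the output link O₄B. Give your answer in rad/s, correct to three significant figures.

ω₂ = 7.33 rad/s (from 70 rpm).
Differentiating the loop-closure r₂e^{iθ₂}+r₃e^{iθ₃}=r₁+r₄e^{iθ₄} gives r₂ω₂e^{iθ₂}+r₃ω₃e^{iθ₃}=r₄ω₄e^{iθ₄}.
Eliminating the other unknown: ω₄ = r₂ω₂ sin(θ₂−θ₃) / [r₄ sin(θ₄−θ₃)].
Numerator sine = +0.99974; denominator sine = +0.90183.
Result = 0.0365·7.33·(+0.99974) / (0.0758·(+0.90183)) = +3.913 rad/s; magnitude 3.913 rad/s.

3.91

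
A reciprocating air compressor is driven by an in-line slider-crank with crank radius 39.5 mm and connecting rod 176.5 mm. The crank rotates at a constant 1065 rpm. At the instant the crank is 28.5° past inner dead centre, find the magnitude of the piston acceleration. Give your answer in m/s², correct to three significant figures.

ω = 2π·1065/60 = 111.5 rad/s
x(θ) = r cosθ + √(L² − r² sin²θ); with ω constant, a = ω²·d²x/dθ².
d²x/dθ² = −r cosθ − r²(cos2θ)/√u − r⁴ sin²2θ/(4u^{3/2}),  u = L² − r² sin²θ = 0.030797 m².
Substituting r = 0.0395 m, L = 0.1765 m, θ = 28.5°: d²x/dθ² = -0.039635 m.
a = ω²·d²x/dθ² = (111.5)²·(-0.039635) = -492.98 m/s²;  |a| = 492.98 m/s².

493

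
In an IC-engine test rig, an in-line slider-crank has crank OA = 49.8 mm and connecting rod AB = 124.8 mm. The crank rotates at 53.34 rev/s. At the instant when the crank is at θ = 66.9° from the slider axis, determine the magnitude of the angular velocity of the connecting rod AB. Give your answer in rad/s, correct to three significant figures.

56.4

ω = 335.1 rad/s (converted from 53.34 rev/s).
The rod makes angle φ with the slider axis where L sinφ = r sinθ; differentiating, L cosφ·φ̇ = r ω cosθ.
L cosφ = √(L² − r² sin²θ) = 0.11609 m.
|ω_rod| = r ω |cosθ| / √(L² − r² sin²θ) = 0.0498·335.1·0.39234/0.11609 = 56.406 rad/s.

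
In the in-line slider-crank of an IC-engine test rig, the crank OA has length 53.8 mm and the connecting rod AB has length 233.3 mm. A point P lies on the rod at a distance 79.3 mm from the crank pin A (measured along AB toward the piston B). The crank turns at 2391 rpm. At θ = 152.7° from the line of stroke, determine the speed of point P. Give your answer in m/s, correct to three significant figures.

ω = 250.4 rad/s.  Crank-pin speed |V_A| = rω = 13.471 m/s, perpendicular to OA.
Rod angle: sinφ = −(r/L) sinθ ⇒ φ = -6.071°; ω_rod = −rω cosθ/√(L²−r²sin²θ) = +51.598 rad/s.
V_P = V_A + ω_rod × AP, with AP = 0.0793 m along the rod.
Components: V_Px = −rω sinθ − a·ω_rod·sinφ = -5.7456 m/s;  V_Py = rω cosθ + a·ω_rod·cosφ = -7.9015 m/s.
|V_P| = √(V_Px² + V_Py²) = 9.7696 m/s.

9.77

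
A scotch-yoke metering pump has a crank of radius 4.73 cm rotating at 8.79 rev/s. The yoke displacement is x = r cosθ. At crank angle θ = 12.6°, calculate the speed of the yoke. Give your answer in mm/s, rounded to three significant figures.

ω = 55.23 rad/s (from 8.79 rev/s).
x = r cosθ ⇒ ẋ = −rω sinθ.
|v| = rω|sinθ| = 0.0473·55.23·|sin 12.6°| = 0.56986 m/s = 569.86 mm/s.

570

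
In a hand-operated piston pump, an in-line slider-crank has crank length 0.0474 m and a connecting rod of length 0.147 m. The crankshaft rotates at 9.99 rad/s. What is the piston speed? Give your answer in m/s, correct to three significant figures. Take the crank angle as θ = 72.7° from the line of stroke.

0.498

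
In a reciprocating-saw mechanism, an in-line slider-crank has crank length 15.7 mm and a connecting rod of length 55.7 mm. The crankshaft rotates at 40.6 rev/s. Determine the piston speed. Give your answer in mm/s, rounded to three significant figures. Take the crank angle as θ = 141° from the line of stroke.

1960

ω = 2π·40.6 = 255.1 rad/s
For an in-line slider-crank, x = r cosθ + √(L² − r² sin²θ), so v = −rω sinθ·[1 + r cosθ/√(L² − r² sin²θ)].
With r = 0.0157 m, L = 0.0557 m, θ = 141°: √(L² − r² sin²θ) = 0.054817 m.
v = −0.0157·255.1·0.62932·[1 + 0.0157·-0.77715/0.054817] = -1.9594 m/s.
|v| = 1.9594 m/s = 1959.4 mm/s.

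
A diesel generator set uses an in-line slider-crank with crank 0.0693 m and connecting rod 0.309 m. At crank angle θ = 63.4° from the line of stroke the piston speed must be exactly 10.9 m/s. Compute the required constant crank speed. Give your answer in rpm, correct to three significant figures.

1520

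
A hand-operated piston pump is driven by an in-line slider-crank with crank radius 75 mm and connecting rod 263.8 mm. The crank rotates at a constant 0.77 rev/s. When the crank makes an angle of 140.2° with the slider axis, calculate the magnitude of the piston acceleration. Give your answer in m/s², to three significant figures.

1.25

ω = 2π·0.77 = 4.838 rad/s
x(θ) = r cosθ + √(L² − r² sin²θ); with ω constant, a = ω²·d²x/dθ².
d²x/dθ² = −r cosθ − r²(cos2θ)/√u − r⁴ sin²2θ/(4u^{3/2}),  u = L² − r² sin²θ = 0.0672857 m².
Substituting r = 0.075 m, L = 0.2638 m, θ = 140.2°: d²x/dθ² = +0.053268 m.
a = ω²·d²x/dθ² = (4.838)²·(+0.053268) = +1.2468 m/s²;  |a| = 1.2468 m/s².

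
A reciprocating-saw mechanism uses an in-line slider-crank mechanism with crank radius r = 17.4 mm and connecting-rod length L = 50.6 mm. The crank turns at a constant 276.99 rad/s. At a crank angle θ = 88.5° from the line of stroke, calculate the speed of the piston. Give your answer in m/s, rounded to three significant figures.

4.86

ω = 277 rad/s
For an in-line slider-crank, x = r cosθ + √(L² − r² sin²θ), so v = −rω sinθ·[1 + r cosθ/√(L² − r² sin²θ)].
With r = 0.0174 m, L = 0.0506 m, θ = 88.5°: √(L² − r² sin²θ) = 0.047516 m.
v = −0.0174·277·0.99966·[1 + 0.0174·0.02618/0.047516] = -4.8642 m/s.
|v| = 4.8642 m/s.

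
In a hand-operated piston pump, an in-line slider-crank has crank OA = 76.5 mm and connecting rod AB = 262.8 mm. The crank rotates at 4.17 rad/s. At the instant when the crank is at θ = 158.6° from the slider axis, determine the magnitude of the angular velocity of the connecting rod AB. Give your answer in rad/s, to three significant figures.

ω = 4.17 rad/s
The rod makes angle φ with the slider axis where L sinφ = r sinθ; differentiating, L cosφ·φ̇ = r ω cosθ.
L cosφ = √(L² − r² sin²θ) = 0.26131 m.
|ω_rod| = r ω |cosθ| / √(L² − r² sin²θ) = 0.0765·4.17·0.93106/0.26131 = 1.1366 rad/s.

1.14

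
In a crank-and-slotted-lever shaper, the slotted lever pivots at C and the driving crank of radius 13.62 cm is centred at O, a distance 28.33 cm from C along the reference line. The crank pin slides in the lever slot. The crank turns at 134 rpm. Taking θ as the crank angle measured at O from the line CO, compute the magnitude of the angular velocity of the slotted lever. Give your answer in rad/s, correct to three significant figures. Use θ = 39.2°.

4.29

ω = 14.03 rad/s (from 134 rpm).
Crank pin A relative to C: A = (d + r cosθ, r sinθ); lever angle φ = atan2(r sinθ, d + r cosθ).
Differentiating tanφ: φ̇ = rω(d cosθ + r)/(d² + r² + 2dr cosθ).
d² + r² + 2dr cosθ = |CA|² = 0.158613 m²;  d cosθ + r = +0.35574 m.
|ω_lever| = |0.1362·14.03·+0.35574| / 0.158613 = 4.2866 rad/s.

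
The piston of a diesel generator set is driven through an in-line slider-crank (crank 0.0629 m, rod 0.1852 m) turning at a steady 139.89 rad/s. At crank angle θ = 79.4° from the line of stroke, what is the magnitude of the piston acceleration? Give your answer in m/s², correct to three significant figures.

ω = 139.9 rad/s
x(θ) = r cosθ + √(L² − r² sin²θ); with ω constant, a = ω²·d²x/dθ².
d²x/dθ² = −r cosθ − r²(cos2θ)/√u − r⁴ sin²2θ/(4u^{3/2}),  u = L² − r² sin²θ = 0.0304765 m².
Substituting r = 0.0629 m, L = 0.1852 m, θ = 79.4°: d²x/dθ² = +0.0094626 m.
a = ω²·d²x/dθ² = (139.9)²·(+0.0094626) = +185.18 m/s²;  |a| = 185.18 m/s².

185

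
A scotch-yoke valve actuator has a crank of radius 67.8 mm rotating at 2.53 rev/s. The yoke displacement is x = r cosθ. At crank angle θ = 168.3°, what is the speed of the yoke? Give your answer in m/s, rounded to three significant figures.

0.219

ω = 15.9 rad/s (from 2.53 rev/s).
x = r cosθ ⇒ ẋ = −rω sinθ.
|v| = rω|sinθ| = 0.0678·15.9·|sin 168.3°| = 0.21856 m/s.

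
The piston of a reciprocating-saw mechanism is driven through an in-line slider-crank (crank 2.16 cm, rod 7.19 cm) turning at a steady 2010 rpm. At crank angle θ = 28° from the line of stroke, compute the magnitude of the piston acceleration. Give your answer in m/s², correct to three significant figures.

1010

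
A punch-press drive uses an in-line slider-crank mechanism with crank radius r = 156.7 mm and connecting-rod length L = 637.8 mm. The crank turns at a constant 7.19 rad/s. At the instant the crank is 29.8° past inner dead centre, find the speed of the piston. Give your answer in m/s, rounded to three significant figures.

0.680

ω = 7.19 rad/s
For an in-line slider-crank, x = r cosθ + √(L² − r² sin²θ), so v = −rω sinθ·[1 + r cosθ/√(L² − r² sin²θ)].
With r = 0.1567 m, L = 0.6378 m, θ = 29.8°: √(L² − r² sin²θ) = 0.63303 m.
v = −0.1567·7.19·0.49697·[1 + 0.1567·0.86777/0.63303] = -0.6802 m/s.
|v| = 0.6802 m/s.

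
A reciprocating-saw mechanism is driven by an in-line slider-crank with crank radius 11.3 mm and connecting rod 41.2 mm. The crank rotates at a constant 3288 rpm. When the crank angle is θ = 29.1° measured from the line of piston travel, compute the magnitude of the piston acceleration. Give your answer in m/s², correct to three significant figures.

1370

ω = 2π·3288/60 = 344.3 rad/s
x(θ) = r cosθ + √(L² − r² sin²θ); with ω constant, a = ω²·d²x/dθ².
d²x/dθ² = −r cosθ − r²(cos2θ)/√u − r⁴ sin²2θ/(4u^{3/2}),  u = L² − r² sin²θ = 0.00166724 m².
Substituting r = 0.0113 m, L = 0.0412 m, θ = 29.1°: d²x/dθ² = -0.011565 m.
a = ω²·d²x/dθ² = (344.3)²·(-0.011565) = -1371.1 m/s²;  |a| = 1371.1 m/s².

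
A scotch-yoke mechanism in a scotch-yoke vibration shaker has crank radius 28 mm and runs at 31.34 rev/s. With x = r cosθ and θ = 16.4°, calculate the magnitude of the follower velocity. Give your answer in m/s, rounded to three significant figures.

1.56

ω = 196.9 rad/s (from 31.34 rev/s).
x = r cosθ ⇒ ẋ = −rω sinθ.
|v| = rω|sinθ| = 0.028·196.9·|sin 16.4°| = 1.5567 m/s.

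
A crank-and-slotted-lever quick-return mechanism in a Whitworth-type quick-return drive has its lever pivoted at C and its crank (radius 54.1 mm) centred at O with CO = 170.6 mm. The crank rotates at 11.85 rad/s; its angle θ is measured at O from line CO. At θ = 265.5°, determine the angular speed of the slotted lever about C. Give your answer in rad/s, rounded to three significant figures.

0.853

ω = 11.85 rad/s
Crank pin A relative to C: A = (d + r cosθ, r sinθ); lever angle φ = atan2(r sinθ, d + r cosθ).
Differentiating tanφ: φ̇ = rω(d cosθ + r)/(d² + r² + 2dr cosθ).
d² + r² + 2dr cosθ = |CA|² = 0.0305829 m²;  d cosθ + r = +0.040715 m.
|ω_lever| = |0.0541·11.85·+0.040715| / 0.0305829 = 0.85347 rad/s.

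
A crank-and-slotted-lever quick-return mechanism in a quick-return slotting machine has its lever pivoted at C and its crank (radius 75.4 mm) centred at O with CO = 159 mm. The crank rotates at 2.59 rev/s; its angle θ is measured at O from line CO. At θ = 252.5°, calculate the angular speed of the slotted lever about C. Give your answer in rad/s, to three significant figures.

1.42

ω = 16.27 rad/s (from 2.59 rev/s).
Crank pin A relative to C: A = (d + r cosθ, r sinθ); lever angle φ = atan2(r sinθ, d + r cosθ).
Differentiating tanφ: φ̇ = rω(d cosθ + r)/(d² + r² + 2dr cosθ).
d² + r² + 2dr cosθ = |CA|² = 0.0237561 m²;  d cosθ + r = +0.027588 m.
|ω_lever| = |0.0754·16.27·+0.027588| / 0.0237561 = 1.4249 rad/s.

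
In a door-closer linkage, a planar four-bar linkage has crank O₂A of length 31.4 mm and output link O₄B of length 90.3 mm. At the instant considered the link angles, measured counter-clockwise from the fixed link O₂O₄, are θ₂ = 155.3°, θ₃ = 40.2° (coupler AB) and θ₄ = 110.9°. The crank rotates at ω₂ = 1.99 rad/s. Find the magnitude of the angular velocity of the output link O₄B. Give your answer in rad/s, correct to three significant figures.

ω₂ = 1.99 rad/s
Differentiating the loop-closure r₂e^{iθ₂}+r₃e^{iθ₃}=r₁+r₄e^{iθ₄} gives r₂ω₂e^{iθ₂}+r₃ω₃e^{iθ₃}=r₄ω₄e^{iθ₄}.
Eliminating the other unknown: ω₄ = r₂ω₂ sin(θ₂−θ₃) / [r₄ sin(θ₄−θ₃)].
Numerator sine = +0.90557; denominator sine = +0.94380.
Result = 0.0314·1.99·(+0.90557) / (0.0903·(+0.94380)) = +0.66395 rad/s; magnitude 0.66395 rad/s.

0.664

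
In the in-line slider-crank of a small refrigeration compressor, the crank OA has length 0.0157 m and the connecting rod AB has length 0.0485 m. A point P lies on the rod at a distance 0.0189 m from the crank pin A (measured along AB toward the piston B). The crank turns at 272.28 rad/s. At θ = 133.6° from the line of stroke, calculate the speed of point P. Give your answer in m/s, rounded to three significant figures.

3.34

ω = 272.3 rad/s.  Crank-pin speed |V_A| = rω = 4.2748 m/s, perpendicular to OA.
Rod angle: sinφ = −(r/L) sinθ ⇒ φ = -13.558°; ω_rod = −rω cosθ/√(L²−r²sin²θ) = +62.525 rad/s.
V_P = V_A + ω_rod × AP, with AP = 0.0189 m along the rod.
Components: V_Px = −rω sinθ − a·ω_rod·sinφ = -2.8187 m/s;  V_Py = rω cosθ + a·ω_rod·cosφ = -1.7992 m/s.
|V_P| = √(V_Px² + V_Py²) = 3.3439 m/s.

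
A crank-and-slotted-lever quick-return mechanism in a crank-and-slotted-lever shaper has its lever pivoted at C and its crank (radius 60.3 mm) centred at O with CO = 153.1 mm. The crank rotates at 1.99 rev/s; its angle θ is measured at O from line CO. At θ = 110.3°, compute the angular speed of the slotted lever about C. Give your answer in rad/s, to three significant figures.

0.262

ω = 12.5 rad/s (from 1.99 rev/s).
Crank pin A relative to C: A = (d + r cosθ, r sinθ); lever angle φ = atan2(r sinθ, d + r cosθ).
Differentiating tanφ: φ̇ = rω(d cosθ + r)/(d² + r² + 2dr cosθ).
d² + r² + 2dr cosθ = |CA|² = 0.0206699 m²;  d cosθ + r = +0.0071842 m.
|ω_lever| = |0.0603·12.5·+0.0071842| / 0.0206699 = 0.26205 rad/s.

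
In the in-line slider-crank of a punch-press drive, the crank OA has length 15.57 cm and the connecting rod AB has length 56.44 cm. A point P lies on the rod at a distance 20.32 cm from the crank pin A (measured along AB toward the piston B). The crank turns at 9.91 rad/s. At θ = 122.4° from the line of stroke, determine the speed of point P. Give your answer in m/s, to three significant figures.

ω = 9.91 rad/s.  Crank-pin speed |V_A| = rω = 1.543 m/s, perpendicular to OA.
Rod angle: sinφ = −(r/L) sinθ ⇒ φ = -13.469°; ω_rod = −rω cosθ/√(L²−r²sin²θ) = +1.5063 rad/s.
V_P = V_A + ω_rod × AP, with AP = 0.2032 m along the rod.
Components: V_Px = −rω sinθ − a·ω_rod·sinφ = -1.2315 m/s;  V_Py = rω cosθ + a·ω_rod·cosφ = -0.52911 m/s.
|V_P| = √(V_Px² + V_Py²) = 1.3403 m/s.

1.34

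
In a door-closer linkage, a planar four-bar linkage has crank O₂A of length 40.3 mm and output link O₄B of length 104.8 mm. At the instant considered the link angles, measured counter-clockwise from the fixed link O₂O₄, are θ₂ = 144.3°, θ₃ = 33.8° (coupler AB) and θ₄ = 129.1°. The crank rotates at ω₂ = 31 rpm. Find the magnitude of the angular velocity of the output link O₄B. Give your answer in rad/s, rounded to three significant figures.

1.17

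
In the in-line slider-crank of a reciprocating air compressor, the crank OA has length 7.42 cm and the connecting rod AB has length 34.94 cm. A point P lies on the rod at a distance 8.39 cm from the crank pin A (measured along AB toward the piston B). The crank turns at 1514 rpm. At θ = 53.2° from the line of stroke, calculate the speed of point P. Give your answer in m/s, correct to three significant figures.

11.1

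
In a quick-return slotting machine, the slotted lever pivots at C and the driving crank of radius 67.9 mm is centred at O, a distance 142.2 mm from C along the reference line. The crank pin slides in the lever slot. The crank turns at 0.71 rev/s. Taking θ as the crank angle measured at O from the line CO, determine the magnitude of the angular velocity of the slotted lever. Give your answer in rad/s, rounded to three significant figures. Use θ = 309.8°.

1.29

ω = 4.461 rad/s (from 0.71 rev/s).
Crank pin A relative to C: A = (d + r cosθ, r sinθ); lever angle φ = atan2(r sinθ, d + r cosθ).
Differentiating tanφ: φ̇ = rω(d cosθ + r)/(d² + r² + 2dr cosθ).
d² + r² + 2dr cosθ = |CA|² = 0.0371923 m²;  d cosθ + r = +0.15892 m.
|ω_lever| = |0.0679·4.461·+0.15892| / 0.0371923 = 1.2943 rad/s.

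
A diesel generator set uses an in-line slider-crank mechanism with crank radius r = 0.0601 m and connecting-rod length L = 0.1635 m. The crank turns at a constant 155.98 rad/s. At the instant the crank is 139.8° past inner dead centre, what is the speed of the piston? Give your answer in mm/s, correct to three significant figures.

4300

ω = 156 rad/s
For an in-line slider-crank, x = r cosθ + √(L² − r² sin²θ), so v = −rω sinθ·[1 + r cosθ/√(L² − r² sin²θ)].
With r = 0.0601 m, L = 0.1635 m, θ = 139.8°: √(L² − r² sin²θ) = 0.15883 m.
v = −0.0601·156·0.64546·[1 + 0.0601·-0.76380/0.15883] = -4.302 m/s.
|v| = 4.302 m/s = 4302 mm/s.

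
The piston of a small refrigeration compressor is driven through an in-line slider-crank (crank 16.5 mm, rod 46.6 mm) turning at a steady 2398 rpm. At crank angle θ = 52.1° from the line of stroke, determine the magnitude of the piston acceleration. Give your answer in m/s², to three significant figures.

557

ω = 2π·2398/60 = 251.1 rad/s
x(θ) = r cosθ + √(L² − r² sin²θ); with ω constant, a = ω²·d²x/dθ².
d²x/dθ² = −r cosθ − r²(cos2θ)/√u − r⁴ sin²2θ/(4u^{3/2}),  u = L² − r² sin²θ = 0.00200204 m².
Substituting r = 0.0165 m, L = 0.0466 m, θ = 52.1°: d²x/dθ² = -0.0088375 m.
a = ω²·d²x/dθ² = (251.1)²·(-0.0088375) = -557.3 m/s²;  |a| = 557.3 m/s².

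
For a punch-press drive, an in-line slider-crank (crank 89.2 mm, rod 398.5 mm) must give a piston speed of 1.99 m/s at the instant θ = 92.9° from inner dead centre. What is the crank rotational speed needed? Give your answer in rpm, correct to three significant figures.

216

For an in-line slider-crank, |v_piston| = rω|sinθ|·[1 + r cosθ/√(L² − r² sin²θ)].
With r = 0.0892 m, L = 0.3985 m, θ = 92.9°: the bracketed kinematic factor |dx/dθ| = 0.088051 m.
ω = v/|dx/dθ| = 1.99/0.088051 = 22.601 rad/s.
N = 60ω/(2π) = 215.82 rpm.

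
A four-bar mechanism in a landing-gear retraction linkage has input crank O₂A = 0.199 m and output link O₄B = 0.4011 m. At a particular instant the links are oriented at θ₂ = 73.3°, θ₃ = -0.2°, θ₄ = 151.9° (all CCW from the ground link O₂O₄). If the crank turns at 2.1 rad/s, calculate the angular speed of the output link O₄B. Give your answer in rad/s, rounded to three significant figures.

2.13

ω₂ = 2.1 rad/s
Differentiating the loop-closure r₂e^{iθ₂}+r₃e^{iθ₃}=r₁+r₄e^{iθ₄} gives r₂ω₂e^{iθ₂}+r₃ω₃e^{iθ₃}=r₄ω₄e^{iθ₄}.
Eliminating the other unknown: ω₄ = r₂ω₂ sin(θ₂−θ₃) / [r₄ sin(θ₄−θ₃)].
Numerator sine = +0.95882; denominator sine = +0.46793.
Result = 0.199·2.1·(+0.95882) / (0.4011·(+0.46793)) = +2.1349 rad/s; magnitude 2.1349 rad/s.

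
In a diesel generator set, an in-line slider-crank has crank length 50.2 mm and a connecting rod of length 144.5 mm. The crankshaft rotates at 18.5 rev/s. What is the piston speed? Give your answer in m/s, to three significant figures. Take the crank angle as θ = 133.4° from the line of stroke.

ω = 2π·18.5 = 116.2 rad/s
For an in-line slider-crank, x = r cosθ + √(L² − r² sin²θ), so v = −rω sinθ·[1 + r cosθ/√(L² − r² sin²θ)].
With r = 0.0502 m, L = 0.1445 m, θ = 133.4°: √(L² − r² sin²θ) = 0.13982 m.
v = −0.0502·116.2·0.72657·[1 + 0.0502·-0.68709/0.13982] = -3.1938 m/s.
|v| = 3.1938 m/s.

3.19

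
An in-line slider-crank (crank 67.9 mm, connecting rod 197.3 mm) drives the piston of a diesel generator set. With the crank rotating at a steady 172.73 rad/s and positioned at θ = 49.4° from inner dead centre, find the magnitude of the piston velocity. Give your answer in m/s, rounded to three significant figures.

ω = 172.7 rad/s
For an in-line slider-crank, x = r cosθ + √(L² − r² sin²θ), so v = −rω sinθ·[1 + r cosθ/√(L² − r² sin²θ)].
With r = 0.0679 m, L = 0.1973 m, θ = 49.4°: √(L² − r² sin²θ) = 0.19045 m.
v = −0.0679·172.7·0.75927·[1 + 0.0679·0.65077/0.19045] = -10.971 m/s.
|v| = 10.971 m/s.

11.0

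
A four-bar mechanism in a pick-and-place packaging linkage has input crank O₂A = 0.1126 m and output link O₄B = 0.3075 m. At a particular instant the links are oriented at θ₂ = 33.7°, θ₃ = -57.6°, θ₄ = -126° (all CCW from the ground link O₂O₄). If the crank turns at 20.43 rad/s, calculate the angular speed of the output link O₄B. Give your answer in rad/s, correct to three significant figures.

ω₂ = 20.43 rad/s
Differentiating the loop-closure r₂e^{iθ₂}+r₃e^{iθ₃}=r₁+r₄e^{iθ₄} gives r₂ω₂e^{iθ₂}+r₃ω₃e^{iθ₃}=r₄ω₄e^{iθ₄}.
Eliminating the other unknown: ω₄ = r₂ω₂ sin(θ₂−θ₃) / [r₄ sin(θ₄−θ₃)].
Numerator sine = +0.99974; denominator sine = -0.92978.
Result = 0.1126·20.43·(+0.99974) / (0.3075·(-0.92978)) = -8.044 rad/s; magnitude 8.044 rad/s.

8.04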